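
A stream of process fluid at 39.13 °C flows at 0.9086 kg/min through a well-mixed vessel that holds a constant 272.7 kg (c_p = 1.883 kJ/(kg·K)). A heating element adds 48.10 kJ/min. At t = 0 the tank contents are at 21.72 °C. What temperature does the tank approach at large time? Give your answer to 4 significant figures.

67.24 °C

M c_p dT/dt = ṁ c_p (T_in − T) + Q̇.
At steady state dT/dt = 0 ⇒ T_ss = T_in + Q̇/(ṁ c_p) = 39.13 + 48.10/(0.9086·1.883) = 67.2440 °C.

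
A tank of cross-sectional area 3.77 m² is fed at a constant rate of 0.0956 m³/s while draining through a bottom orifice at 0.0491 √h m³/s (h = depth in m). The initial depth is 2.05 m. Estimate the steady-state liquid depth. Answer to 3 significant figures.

Mass balance (ρ constant): A dh/dt = Q_in − 0.0491 √h. At steady state dh/dt = 0:
Q_in = 0.0491 √h_ss ⇒ √h_ss = 0.0956/0.0491 = 1.9470.
h_ss = 1.9470² = 3.7910 m. (Since h₀ = 2.05 m < h_ss, the level will rise toward this value.)

3.79 m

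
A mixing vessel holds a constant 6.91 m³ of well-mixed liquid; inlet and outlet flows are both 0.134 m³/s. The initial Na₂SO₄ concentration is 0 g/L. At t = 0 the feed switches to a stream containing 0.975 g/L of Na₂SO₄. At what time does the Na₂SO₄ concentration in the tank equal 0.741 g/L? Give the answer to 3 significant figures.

73.6 s

Species balance: V dC/dt = Q(C_in − C) ⇒ τ = V/Q = 51.567 s.
C(t) = C_in + (C₀ − C_in) e^(−t/τ). Set C = 0.741 and solve for t:
e^(−t/τ) = (C − C_in)/(C₀ − C_in) = (0.741 − 0.975)/(0 − 0.975) = 0.24000
t = −τ ln(…) = 51.567 × 1.4271 = 73.592 s.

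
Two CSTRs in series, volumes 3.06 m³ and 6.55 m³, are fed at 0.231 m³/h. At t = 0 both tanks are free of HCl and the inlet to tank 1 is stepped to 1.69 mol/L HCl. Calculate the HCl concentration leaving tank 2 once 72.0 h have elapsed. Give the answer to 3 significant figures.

1.45 mol/L

Species balance on tank i: dCᵢ/dt = (Cᵢ₋₁ − Cᵢ)/τᵢ with τᵢ = Vᵢ/Q.
τ₁ = 3.06/0.231 = 13.247 h; τ₂ = 6.55/0.231 = 28.355 h.
Tank 1: C₁ = C_in(1 − e^(−t/τ₁)). Tank 2 (τ₁ ≠ τ₂): C₂ = C_in[1 − (τ₁ e^(−t/τ₁) − τ₂ e^(−t/τ₂))/(τ₁ − τ₂)].
At t = 72.0: e^(−t/τ₁) = 0.0043600, e^(−t/τ₂) = 0.078927.
C₂ = 1.69·[1 − (13.247·0.0043600 − 28.355·0.078927)/(-15.108)] = 1.69·0.85569 = 1.4461 mol/L.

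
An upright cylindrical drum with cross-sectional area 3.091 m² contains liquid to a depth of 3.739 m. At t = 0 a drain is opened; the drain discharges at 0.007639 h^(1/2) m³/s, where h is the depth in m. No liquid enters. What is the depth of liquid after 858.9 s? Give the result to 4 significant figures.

0.7609 m

Unsteady balance on liquid volume: A dh/dt = −0.007639 √h.
Separate and integrate: 2(√h − √h₀) = −(0.007639/A) t.
√h = √3.739 − 0.007639·858.9/(2·3.091) = 1.93365 − 1.06133 = 0.872320.
h = 0.872320² = 0.760943 m.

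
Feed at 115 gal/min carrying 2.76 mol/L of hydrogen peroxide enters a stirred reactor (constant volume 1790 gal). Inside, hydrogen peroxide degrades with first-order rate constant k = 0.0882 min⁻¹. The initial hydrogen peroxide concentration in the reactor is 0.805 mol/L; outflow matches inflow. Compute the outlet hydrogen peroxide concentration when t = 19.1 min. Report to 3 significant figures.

1.14 mol/L

Accumulation = in − out − consumed: V dC/dt = Q C_in − Q C − k V C.
dC/dt = (Q/V) C_in − (Q/V + k) C; effective rate a = Q/V + k = 0.064246 + 0.0882 = 0.15245 min⁻¹.
C_ss = Q C_in/(Q + kV) = 1.1632 mol/L; C(t) = C_ss + (C₀ − C_ss) e^(−a t).
C(19.1) = 1.1632 + (-0.35816)·e^(−0.15245·19.1) = 1.1632 + (-0.35816)·0.054382 = 1.1437 mol/L.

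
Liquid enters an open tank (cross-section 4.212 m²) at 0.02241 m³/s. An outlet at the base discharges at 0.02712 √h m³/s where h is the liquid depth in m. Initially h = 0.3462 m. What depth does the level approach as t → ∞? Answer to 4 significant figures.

0.6828 m

Accumulation of liquid (constant cross-section A): A dh/dt = Q_in − 0.02712 √h. At steady state dh/dt = 0:
Q_in = 0.02712 √h_ss ⇒ √h_ss = 0.02241/0.02712 = 0.826327.
h_ss = 0.826327² = 0.682817 m. (Since h₀ = 0.3462 m < h_ss, the level will rise toward this value.)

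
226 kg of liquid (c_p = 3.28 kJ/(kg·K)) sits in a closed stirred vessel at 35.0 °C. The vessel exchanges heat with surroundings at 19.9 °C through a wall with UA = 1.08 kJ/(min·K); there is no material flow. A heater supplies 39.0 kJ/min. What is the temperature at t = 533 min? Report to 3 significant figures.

46.3 °C

Lumped-capacitance energy balance: M c_p dT/dt = UA(T_amb − T) + Q̇.
dT/dt = (T_ss − T)/τ with T_ss = T_amb + Q̇/UA = 19.9 + 39.0/1.08 = 56.011 °C, τ = M c_p/UA = 226·3.28/1.08 = 686.37 min.
Integrating: T(t) = T_ss + (T₀ − T_ss) e^(−t/τ).
T(533) = 56.011 + (-21.011)·0.45999 = 46.346 °C.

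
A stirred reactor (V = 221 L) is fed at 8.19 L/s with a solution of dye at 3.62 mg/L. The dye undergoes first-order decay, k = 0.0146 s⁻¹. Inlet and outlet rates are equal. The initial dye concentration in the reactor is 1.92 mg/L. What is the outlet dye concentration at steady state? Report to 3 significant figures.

2.60 mg/L

Accumulation = in − out − consumed: V dC/dt = Q C_in − Q C − k V C.
At steady state: 0 = Q C_in − (Q + kV) C_ss, so C_ss = Q C_in/(Q + kV).
C_ss = 8.19·3.62/(8.19 + 0.0146·221) = 29.648/11.417 = 2.5969 mg/L.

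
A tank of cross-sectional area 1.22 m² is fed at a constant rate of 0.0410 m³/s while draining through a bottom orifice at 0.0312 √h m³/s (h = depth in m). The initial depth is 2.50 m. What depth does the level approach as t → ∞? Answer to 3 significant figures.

A dh/dt = Q_in − 0.0312 √h. Steady state requires inflow = outflow:
Q_in = 0.0312 √h_ss ⇒ √h_ss = 0.0410/0.0312 = 1.3141.
h_ss = 1.3141² = 1.7269 m. (Since h₀ = 2.50 m > h_ss, the level will fall toward this value.)

1.73 m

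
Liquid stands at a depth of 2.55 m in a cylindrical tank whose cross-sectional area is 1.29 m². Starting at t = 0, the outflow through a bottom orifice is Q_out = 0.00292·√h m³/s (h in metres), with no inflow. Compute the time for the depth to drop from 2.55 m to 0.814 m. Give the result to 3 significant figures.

614 s

A dh/dt = −Q_out = −0.00292 √h.
This is separable: 2 d(√h)/dt = −0.00292/A, so √h = √h₀ − (0.00292/(2A)) t.
t = 2A(√h₀ − √h)/0.00292 = 2·1.29·(√2.55 − √0.814)/0.00292
  = 2.5800 × (1.5969 − 0.90222) / 0.00292 = 613.77 s.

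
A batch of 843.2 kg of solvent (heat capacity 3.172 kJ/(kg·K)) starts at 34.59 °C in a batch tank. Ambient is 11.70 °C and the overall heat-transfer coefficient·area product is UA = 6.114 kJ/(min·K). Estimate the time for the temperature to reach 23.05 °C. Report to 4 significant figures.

Lumped-capacitance energy balance: M c_p dT/dt = UA(T_amb − T).
τ = M c_p/UA = 437.460 min; T_ss = T_amb = 11.7000 °C.
T(t) = T_ss + (T₀ − T_ss)e^(−t/τ); set T = 23.05:
t = −τ ln[(T − T_ss)/(T₀ − T_ss)] = −437.460 · ln(0.495850) = 306.870 min.

306.9 min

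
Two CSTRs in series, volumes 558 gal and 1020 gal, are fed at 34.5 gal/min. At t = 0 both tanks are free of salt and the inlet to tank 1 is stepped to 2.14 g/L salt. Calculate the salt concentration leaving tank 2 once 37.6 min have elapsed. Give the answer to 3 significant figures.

Each tank obeys Vᵢ dCᵢ/dt = Q(Cᵢ₋₁ − Cᵢ), so τᵢ = Vᵢ/Q.
τ₁ = 558/34.5 = 16.174 min; τ₂ = 1020/34.5 = 29.565 min.
Tank 1: C₁ = C_in(1 − e^(−t/τ₁)). Tank 2 (τ₁ ≠ τ₂): C₂ = C_in[1 − (τ₁ e^(−t/τ₁) − τ₂ e^(−t/τ₂))/(τ₁ − τ₂)].
At t = 37.6: e^(−t/τ₁) = 0.097810, e^(−t/τ₂) = 0.28034.
C₂ = 2.14·[1 − (16.174·0.097810 − 29.565·0.28034)/(-13.391)] = 2.14·0.49921 = 1.0683 g/L.

1.07 g/L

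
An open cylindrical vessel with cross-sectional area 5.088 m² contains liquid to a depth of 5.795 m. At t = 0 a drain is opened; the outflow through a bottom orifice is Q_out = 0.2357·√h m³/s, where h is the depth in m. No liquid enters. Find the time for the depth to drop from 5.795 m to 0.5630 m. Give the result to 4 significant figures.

Volume balance on the tank: A dh/dt = −0.2357 √h.
This is separable: 2 d(√h)/dt = −0.2357/A, so √h = √h₀ − (0.2357/(2A)) t.
t = 2A(√h₀ − √h)/0.2357 = 2·5.088·(√5.795 − √0.5630)/0.2357
  = 10.1760 × (2.40728 − 0.750333) / 0.2357 = 71.5363 s.

71.54 s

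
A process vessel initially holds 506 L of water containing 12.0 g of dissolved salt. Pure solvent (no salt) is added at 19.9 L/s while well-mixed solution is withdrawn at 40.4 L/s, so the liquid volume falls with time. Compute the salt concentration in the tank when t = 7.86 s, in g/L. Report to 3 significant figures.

0.0163 g/L

Let m(t) be the amount of salt. Volume: V(t) = V₀ + (Q_in − Q_out) t = 506 − 20.500 t; V(7.86) = 344.87 L.
Species balance (pure solvent in): dm/dt = −Q_out · m/V(t).
Separate: dm/m = −Q_out dt/V(t) ⇒ ln(m/m₀) = −(Q_out/(Q_in−Q_out)) ln(V/V₀).
m = m₀ (V₀/V)^(Q_out/(Q_in−Q_out)) = 12.0 × (506/344.87)^(-1.9707) = 5.6372 g.
C = m/V = 5.6372/344.87 = 0.016346 g/L.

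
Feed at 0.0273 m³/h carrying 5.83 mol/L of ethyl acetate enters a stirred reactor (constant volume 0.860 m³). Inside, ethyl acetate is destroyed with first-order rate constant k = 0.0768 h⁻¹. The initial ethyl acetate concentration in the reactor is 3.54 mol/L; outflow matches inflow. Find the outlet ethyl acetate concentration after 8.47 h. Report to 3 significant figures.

V dC/dt = Q(C_in − C) − k V C.
This is linear with rate a = Q/V + k = 0.10854 h⁻¹.
C_ss = Q C_in/(Q + kV) = 1.7050 mol/L; C(t) = C_ss + (C₀ − C_ss) e^(−a t).
C(8.47) = 1.7050 + (1.8350)·e^(−0.10854·8.47) = 1.7050 + (1.8350)·0.39877 = 2.4367 mol/L.

2.44 mol/L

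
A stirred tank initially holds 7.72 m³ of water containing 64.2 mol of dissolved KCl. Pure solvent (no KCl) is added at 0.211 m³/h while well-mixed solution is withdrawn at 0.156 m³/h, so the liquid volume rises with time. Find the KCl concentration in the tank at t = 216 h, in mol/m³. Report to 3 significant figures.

Let m(t) be the amount of KCl. Volume: V(t) = V₀ + (Q_in − Q_out) t = 7.72 + 0.055000 t; V(216) = 19.600 m³.
Species balance (pure solvent in): dm/dt = −Q_out · m/V(t).
Separate: dm/m = −Q_out dt/V(t) ⇒ ln(m/m₀) = −(Q_out/(Q_in−Q_out)) ln(V/V₀).
m = m₀ (V₀/V)^(Q_out/(Q_in−Q_out)) = 64.2 × (7.72/19.600)^(2.8364) = 4.5691 mol.
C = m/V = 4.5691/19.600 = 0.23312 mol/m³.

0.233 mol/m³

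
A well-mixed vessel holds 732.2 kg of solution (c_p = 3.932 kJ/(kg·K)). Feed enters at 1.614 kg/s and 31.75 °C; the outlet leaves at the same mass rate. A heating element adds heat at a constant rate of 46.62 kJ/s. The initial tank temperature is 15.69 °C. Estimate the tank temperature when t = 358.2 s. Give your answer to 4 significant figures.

First-law balance (no shaft work): M c_p dT/dt = ṁ c_p (T_in − T) + 46.62.
Rearrange: dT/dt = (T_ss − T)/τ with τ = M/ṁ = 453.656 s and T_ss = T_in + Q̇/(ṁ c_p) = 39.0961 °C.
Solution: T(t) = T_ss + (T₀ − T_ss) e^(−t/τ).
T(358.2) = 39.0961 + (-23.4061)·e^(−358.2/453.656) = 39.0961 + (-23.4061)·0.454033 = 28.4689 °C.

28.47 °C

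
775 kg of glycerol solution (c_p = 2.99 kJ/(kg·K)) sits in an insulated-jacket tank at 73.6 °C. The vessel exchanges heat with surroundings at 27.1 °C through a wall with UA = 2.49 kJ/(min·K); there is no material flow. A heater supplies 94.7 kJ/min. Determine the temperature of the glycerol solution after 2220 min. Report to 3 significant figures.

Unsteady energy balance on the tank contents: M c_p dT/dt = −UA(T − T_amb) + Q̇.
dT/dt = (T_ss − T)/τ with T_ss = T_amb + Q̇/UA = 27.1 + 94.7/2.49 = 65.132 °C, τ = M c_p/UA = 775·2.99/2.49 = 930.62 min.
Integrating: T(t) = T_ss + (T₀ − T_ss) e^(−t/τ).
T(2220) = 65.132 + (8.4679)·0.092043 = 65.912 °C.

65.9 °C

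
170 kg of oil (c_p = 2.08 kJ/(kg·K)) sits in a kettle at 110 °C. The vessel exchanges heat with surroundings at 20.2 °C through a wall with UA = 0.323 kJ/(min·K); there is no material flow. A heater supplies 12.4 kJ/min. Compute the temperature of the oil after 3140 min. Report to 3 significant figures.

61.5 °C

Lumped-capacitance energy balance: M c_p dT/dt = UA(T_amb − T) + Q̇.
dT/dt = (T_ss − T)/τ with T_ss = T_amb + Q̇/UA = 20.2 + 12.4/0.323 = 58.590 °C, τ = M c_p/UA = 170·2.08/0.323 = 1094.7 min.
Solution: T(t) = T_ss + (T₀ − T_ss) e^(−t/τ).
T(3140) = 58.590 + (51.410)·0.056797 = 61.510 °C.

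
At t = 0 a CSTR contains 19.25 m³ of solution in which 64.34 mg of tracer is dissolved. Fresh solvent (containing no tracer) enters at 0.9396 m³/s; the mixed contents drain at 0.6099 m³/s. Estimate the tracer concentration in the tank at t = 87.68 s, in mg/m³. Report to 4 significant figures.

0.2450 mg/m³

Total volume: dV/dt = Q_in − Q_out = 0.329700 m³/s, so V(t) = 19.25 + 0.329700 t and V(87.68) = 48.1581 m³.
No tracer enters, so dm/dt = −Q_out · (m/V).
dm/m = −Q_out dt/(V₀ + 0.329700 t); integrating gives ln(m/m₀) = −(Q_out/(Q_in−Q_out)) ln(V/V₀).
m = m₀ (V₀/V)^(Q_out/(Q_in−Q_out)) = 64.34 × (19.25/48.1581)^(1.84986) = 11.7976 mg.
C = m/V = 11.7976/48.1581 = 0.244977 mg/m³.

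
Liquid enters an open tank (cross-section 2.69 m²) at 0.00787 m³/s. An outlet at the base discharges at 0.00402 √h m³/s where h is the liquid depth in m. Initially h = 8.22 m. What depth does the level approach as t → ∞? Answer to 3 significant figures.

A dh/dt = Q_in − 0.00402 √h. Steady state requires inflow = outflow:
Q_in = 0.00402 √h_ss ⇒ √h_ss = 0.00787/0.00402 = 1.9577.
h_ss = 1.9577² = 3.8326 m. (Since h₀ = 8.22 m > h_ss, the level will fall toward this value.)

3.83 m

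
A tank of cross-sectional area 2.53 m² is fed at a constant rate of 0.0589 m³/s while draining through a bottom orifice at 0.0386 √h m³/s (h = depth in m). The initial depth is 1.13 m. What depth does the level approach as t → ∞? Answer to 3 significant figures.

A dh/dt = Q_in − 0.0386 √h. Steady state requires inflow = outflow:
Q_in = 0.0386 √h_ss ⇒ √h_ss = 0.0589/0.0386 = 1.5259.
h_ss = 1.5259² = 2.3284 m. (Since h₀ = 1.13 m < h_ss, the level will rise toward this value.)

2.33 m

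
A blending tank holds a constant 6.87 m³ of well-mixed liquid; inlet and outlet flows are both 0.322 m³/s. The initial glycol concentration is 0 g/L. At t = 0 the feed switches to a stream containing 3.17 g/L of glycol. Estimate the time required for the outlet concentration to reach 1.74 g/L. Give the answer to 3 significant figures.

Transient balance on the dissolved component: V dC/dt = Q(C_in − C), so τ = V/Q = 21.335 s.
C(t) = C_in + (C₀ − C_in) e^(−t/τ). Set C = 1.74 and solve for t:
e^(−t/τ) = (C − C_in)/(C₀ − C_in) = (1.74 − 3.17)/(0 − 3.17) = 0.45110
t = −τ ln(…) = 21.335 × 0.79606 = 16.984 s.

17.0 s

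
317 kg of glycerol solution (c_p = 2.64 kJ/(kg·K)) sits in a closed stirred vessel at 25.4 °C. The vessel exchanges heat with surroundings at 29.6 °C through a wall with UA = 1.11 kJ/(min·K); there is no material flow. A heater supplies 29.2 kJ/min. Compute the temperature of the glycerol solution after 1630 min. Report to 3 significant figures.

Lumped-capacitance energy balance: M c_p dT/dt = UA(T_amb − T) + Q̇.
dT/dt = (T_ss − T)/τ with T_ss = T_amb + Q̇/UA = 29.6 + 29.2/1.11 = 55.906 °C, τ = M c_p/UA = 317·2.64/1.11 = 753.95 min.
Solution: T(t) = T_ss + (T₀ − T_ss) e^(−t/τ).
T(1630) = 55.906 + (-30.506)·0.11510 = 52.395 °C.

52.4 °C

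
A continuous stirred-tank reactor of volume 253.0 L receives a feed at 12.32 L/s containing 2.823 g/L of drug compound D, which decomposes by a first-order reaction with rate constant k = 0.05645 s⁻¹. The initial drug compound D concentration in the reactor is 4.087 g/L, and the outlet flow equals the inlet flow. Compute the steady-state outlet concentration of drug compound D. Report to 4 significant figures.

1.307 g/L

Accumulation = in − out − consumed: V dC/dt = Q C_in − Q C − k V C.
Steady state (dC/dt = 0): C_ss = Q C_in/(Q + kV) = C_in/(1 + kV/Q).
C_ss = 12.32·2.823/(12.32 + 0.05645·253.0) = 34.7794/26.6018 = 1.30740 g/L.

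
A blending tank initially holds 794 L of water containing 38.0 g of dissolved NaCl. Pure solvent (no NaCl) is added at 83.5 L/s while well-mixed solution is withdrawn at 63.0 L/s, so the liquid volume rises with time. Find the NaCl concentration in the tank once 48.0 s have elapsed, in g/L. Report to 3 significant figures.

Total volume: dV/dt = Q_in − Q_out = 20.500 L/s, so V(t) = 794 + 20.500 t and V(48.0) = 1778.0 L.
Species balance (pure solvent in): dm/dt = −Q_out · m/V(t).
dm/m = −Q_out dt/(V₀ + 20.500 t); integrating gives ln(m/m₀) = −(Q_out/(Q_in−Q_out)) ln(V/V₀).
m = m₀ (V₀/V)^(Q_out/(Q_in−Q_out)) = 38.0 × (794/1778.0)^(3.0732) = 3.1903 g.
C = m/V = 3.1903/1778.0 = 0.0017943 g/L.

0.00179 g/L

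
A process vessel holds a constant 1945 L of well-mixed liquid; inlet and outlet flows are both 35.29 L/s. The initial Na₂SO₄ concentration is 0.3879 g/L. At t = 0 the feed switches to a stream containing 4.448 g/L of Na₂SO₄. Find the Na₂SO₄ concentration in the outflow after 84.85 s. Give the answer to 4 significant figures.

3.577 g/L

Transient balance on the dissolved component: V dC/dt = Q(C_in − C).
Rewrite as dC/dt + C/τ = C_in/τ, τ = V/Q = 55.1148 s.
C approaches C_in exponentially: C(t) = C_in + (C₀ − C_in) e^(−t/τ).
C(84.85) = 4.448 + (0.3879 − 4.448)·e^(−84.85/55.1148) = 4.448 + (-4.06010)·0.214485 = 3.57717 g/L.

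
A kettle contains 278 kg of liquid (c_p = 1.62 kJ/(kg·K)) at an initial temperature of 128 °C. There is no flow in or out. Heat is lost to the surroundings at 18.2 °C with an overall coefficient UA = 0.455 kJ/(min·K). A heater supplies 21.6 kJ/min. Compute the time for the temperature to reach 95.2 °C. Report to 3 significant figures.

739 min

M c_p dT/dt = −UA(T − T_amb) + Q̇.
τ = M c_p/UA = 989.80 min; T_ss = T_amb + Q̇/UA = 18.2 + 21.6/0.455 = 65.673 °C.
T(t) = T_ss + (T₀ − T_ss)e^(−t/τ); set T = 95.2:
t = −τ ln[(T − T_ss)/(T₀ − T_ss)] = −989.80 · ln(0.47375) = 739.46 min.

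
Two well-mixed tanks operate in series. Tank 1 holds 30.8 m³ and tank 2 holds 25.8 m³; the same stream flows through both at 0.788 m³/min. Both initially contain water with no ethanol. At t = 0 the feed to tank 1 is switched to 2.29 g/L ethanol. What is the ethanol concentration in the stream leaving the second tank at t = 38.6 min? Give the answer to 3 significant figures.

Time constants: τᵢ = Vᵢ/Q for each well-mixed tank.
τ₁ = 30.8/0.788 = 39.086 min; τ₂ = 25.8/0.788 = 32.741 min.
Tank 1: C₁ = C_in(1 − e^(−t/τ₁)). Tank 2 (τ₁ ≠ τ₂): C₂ = C_in[1 − (τ₁ e^(−t/τ₁) − τ₂ e^(−t/τ₂))/(τ₁ − τ₂)].
At t = 38.6: e^(−t/τ₁) = 0.37249, e^(−t/τ₂) = 0.30760.
C₂ = 2.29·[1 − (39.086·0.37249 − 32.741·0.30760)/(6.3452)] = 2.29·0.29272 = 0.67034 g/L.

0.670 g/L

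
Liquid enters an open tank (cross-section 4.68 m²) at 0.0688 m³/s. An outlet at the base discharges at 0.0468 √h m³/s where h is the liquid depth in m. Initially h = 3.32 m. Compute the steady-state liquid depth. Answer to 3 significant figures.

2.16 m

Volume balance on the tank: A dh/dt = Q_in − 0.0468 √h. At steady state dh/dt = 0:
Q_in = 0.0468 √h_ss ⇒ √h_ss = 0.0688/0.0468 = 1.4701.
h_ss = 1.4701² = 2.1612 m. (Since h₀ = 3.32 m > h_ss, the level will fall toward this value.)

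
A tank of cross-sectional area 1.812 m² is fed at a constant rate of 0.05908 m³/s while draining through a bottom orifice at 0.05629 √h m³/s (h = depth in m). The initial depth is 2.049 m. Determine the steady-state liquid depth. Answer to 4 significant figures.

1.102 m

Level balance: A dh/dt = 0.05908 − 0.05629 √h. Setting dh/dt = 0:
Q_in = 0.05629 √h_ss ⇒ √h_ss = 0.05908/0.05629 = 1.04956.
h_ss = 1.04956² = 1.10159 m. (Since h₀ = 2.049 m > h_ss, the level will fall toward this value.)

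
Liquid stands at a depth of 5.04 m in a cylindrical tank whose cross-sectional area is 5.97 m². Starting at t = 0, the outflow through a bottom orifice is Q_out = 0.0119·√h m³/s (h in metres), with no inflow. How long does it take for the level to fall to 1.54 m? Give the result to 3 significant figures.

A dh/dt = −Q_out = −0.0119 √h.
This is separable: 2 d(√h)/dt = −0.0119/A, so √h = √h₀ − (0.0119/(2A)) t.
t = 2A(√h₀ − √h)/0.0119 = 2·5.97·(√5.04 − √1.54)/0.0119
  = 11.940 × (2.2450 − 1.2410) / 0.0119 = 1007.4 s.

1010 s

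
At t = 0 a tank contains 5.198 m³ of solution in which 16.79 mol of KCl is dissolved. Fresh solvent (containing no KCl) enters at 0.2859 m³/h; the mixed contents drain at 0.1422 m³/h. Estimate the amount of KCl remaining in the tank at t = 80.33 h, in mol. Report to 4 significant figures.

Let m(t) be the amount of KCl. Volume: V(t) = V₀ + (Q_in − Q_out) t = 5.198 + 0.143700 t; V(80.33) = 16.7414 m³.
No KCl enters, so dm/dt = −Q_out · (m/V).
dm/m = −Q_out dt/(V₀ + 0.143700 t); integrating gives ln(m/m₀) = −(Q_out/(Q_in−Q_out)) ln(V/V₀).
m = m₀ (V₀/V)^(Q_out/(Q_in−Q_out)) = 16.79 × (5.198/16.7414)^(0.989562) = 5.27712 mol.

5.277 mol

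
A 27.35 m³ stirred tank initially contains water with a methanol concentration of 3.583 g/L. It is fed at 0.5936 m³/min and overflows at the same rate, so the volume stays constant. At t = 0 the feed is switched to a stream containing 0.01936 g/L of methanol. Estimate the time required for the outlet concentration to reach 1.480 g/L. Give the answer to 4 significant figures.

Unsteady species balance (constant V, well mixed): V dC/dt = Q(C_in − C), so τ = V/Q = 46.0748 min.
C(t) = C_in + (C₀ − C_in) e^(−t/τ). Set C = 1.480 and solve for t:
e^(−t/τ) = (C − C_in)/(C₀ − C_in) = (1.480 − 0.01936)/(3.583 − 0.01936) = 0.409873
t = −τ ln(…) = 46.0748 × 0.891908 = 41.0945 min.

41.09 min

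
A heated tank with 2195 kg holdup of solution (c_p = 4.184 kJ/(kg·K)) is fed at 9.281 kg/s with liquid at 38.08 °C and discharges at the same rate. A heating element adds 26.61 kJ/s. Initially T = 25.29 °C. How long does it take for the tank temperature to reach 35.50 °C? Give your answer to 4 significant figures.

335.2 s

First-law balance (no shaft work): M c_p dT/dt = ṁ c_p (T_in − T) + 26.61.
τ = M/ṁ = 236.505 s; T_ss = T_in + Q̇/(ṁ c_p) = 38.7653 °C.
T(t) = T_ss + (T₀ − T_ss) e^(−t/τ). Set T = 35.50:
e^(−t/τ) = (35.50 − 38.7653)/(25.29 − 38.7653) = 0.242315
t = −236.505 · ln(0.242315) = 335.249 s.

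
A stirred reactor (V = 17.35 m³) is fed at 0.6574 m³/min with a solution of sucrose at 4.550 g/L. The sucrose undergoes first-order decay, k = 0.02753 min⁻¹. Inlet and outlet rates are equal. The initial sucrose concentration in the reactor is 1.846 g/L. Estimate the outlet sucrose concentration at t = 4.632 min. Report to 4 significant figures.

2.052 g/L

V dC/dt = Q(C_in − C) − k V C.
This is linear with rate a = Q/V + k = 0.0654205 min⁻¹.
C_ss = Q C_in/(Q + kV) = 2.63529 g/L; C(t) = C_ss + (C₀ − C_ss) e^(−a t).
C(4.632) = 2.63529 + (-0.789286)·e^(−0.0654205·4.632) = 2.63529 + (-0.789286)·0.738579 = 2.05234 g/L.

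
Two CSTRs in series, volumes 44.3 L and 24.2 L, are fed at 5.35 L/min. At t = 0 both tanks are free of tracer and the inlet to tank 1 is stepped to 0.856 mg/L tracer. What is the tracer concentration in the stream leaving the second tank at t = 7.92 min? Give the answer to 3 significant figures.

Time constants: τᵢ = Vᵢ/Q for each well-mixed tank.
τ₁ = 44.3/5.35 = 8.2804 min; τ₂ = 24.2/5.35 = 4.5234 min.
Solving the cascade with C₁(0)=C₂(0)=0 gives C₂(t) = C_in[1 − (τ₁ e^(−t/τ₁) − τ₂ e^(−t/τ₂))/(τ₁ − τ₂)].
At t = 7.92: e^(−t/τ₁) = 0.38424, e^(−t/τ₂) = 0.17362.
C₂ = 0.856·[1 − (8.2804·0.38424 − 4.5234·0.17362)/(3.7570)] = 0.856·0.36217 = 0.31001 mg/L.

0.310 mg/L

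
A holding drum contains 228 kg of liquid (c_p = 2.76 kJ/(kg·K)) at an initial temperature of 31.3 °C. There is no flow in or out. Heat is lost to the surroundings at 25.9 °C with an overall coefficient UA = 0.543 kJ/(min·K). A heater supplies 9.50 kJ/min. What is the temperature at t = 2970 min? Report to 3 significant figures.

Lumped-capacitance energy balance: M c_p dT/dt = UA(T_amb − T) + Q̇.
dT/dt = (T_ss − T)/τ with T_ss = T_amb + Q̇/UA = 25.9 + 9.50/0.543 = 43.395 °C, τ = M c_p/UA = 228·2.76/0.543 = 1158.9 min.
T approaches T_ss exponentially: T(t) = T_ss + (T₀ − T_ss) e^(−t/τ).
T(2970) = 43.395 + (-12.095)·0.077090 = 42.463 °C.

42.5 °C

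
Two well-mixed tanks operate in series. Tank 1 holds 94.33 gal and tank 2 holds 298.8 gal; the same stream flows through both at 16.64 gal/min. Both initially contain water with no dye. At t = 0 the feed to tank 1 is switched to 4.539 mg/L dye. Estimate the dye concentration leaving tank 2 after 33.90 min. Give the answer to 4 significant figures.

3.540 mg/L

Each tank obeys Vᵢ dCᵢ/dt = Q(Cᵢ₋₁ − Cᵢ), so τᵢ = Vᵢ/Q.
τ₁ = 94.33/16.64 = 5.66887 min; τ₂ = 298.8/16.64 = 17.9567 min.
Tank 1: C₁ = C_in(1 − e^(−t/τ₁)). Tank 2 (τ₁ ≠ τ₂): C₂ = C_in[1 − (τ₁ e^(−t/τ₁) − τ₂ e^(−t/τ₂))/(τ₁ − τ₂)].
At t = 33.90: e^(−t/τ₁) = 0.00252876, e^(−t/τ₂) = 0.151394.
C₂ = 4.539·[1 − (5.66887·0.00252876 − 17.9567·0.151394)/(-12.2879)] = 4.539·0.779929 = 3.54010 mg/L.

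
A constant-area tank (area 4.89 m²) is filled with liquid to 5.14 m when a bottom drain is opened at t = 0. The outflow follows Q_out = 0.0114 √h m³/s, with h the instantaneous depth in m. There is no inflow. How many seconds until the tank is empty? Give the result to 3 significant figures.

Unsteady balance on liquid volume: A dh/dt = −0.0114 √h.
∫ h^(−1/2) dh = −(0.0114/A) ∫ dt, giving 2√h = 2√h₀ − (0.0114/A) t.
Set h = 0: 2√h₀ = (0.0114/A) t_empty ⇒ t_empty = 2A√h₀/0.0114.
t_empty = 2·4.89·√5.14/0.0114 = 9.7800·2.2672/0.0114 = 1945.0 s.

1940 s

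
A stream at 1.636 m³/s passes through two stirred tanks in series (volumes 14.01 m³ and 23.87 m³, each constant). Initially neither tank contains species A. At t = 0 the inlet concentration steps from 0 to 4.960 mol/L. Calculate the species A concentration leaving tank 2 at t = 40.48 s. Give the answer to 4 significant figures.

4.273 mol/L

Time constants: τᵢ = Vᵢ/Q for each well-mixed tank.
τ₁ = 14.01/1.636 = 8.56357 s; τ₂ = 23.87/1.636 = 14.5905 s.
Solving the cascade with C₁(0)=C₂(0)=0 gives C₂(t) = C_in[1 − (τ₁ e^(−t/τ₁) − τ₂ e^(−t/τ₂))/(τ₁ − τ₂)].
At t = 40.48: e^(−t/τ₁) = 0.00885298, e^(−t/τ₂) = 0.0623860.
C₂ = 4.960·[1 − (8.56357·0.00885298 − 14.5905·0.0623860)/(-6.02689)] = 4.960·0.861549 = 4.27328 mol/L.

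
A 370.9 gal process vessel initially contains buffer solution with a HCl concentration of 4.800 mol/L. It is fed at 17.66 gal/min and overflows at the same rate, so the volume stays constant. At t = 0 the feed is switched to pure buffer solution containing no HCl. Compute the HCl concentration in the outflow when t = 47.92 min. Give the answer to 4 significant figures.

0.4902 mol/L

Species balance on the tank: V dC/dt = Q(C_in − C).
Time constant τ = V/Q = 370.9/17.66 = 21.0023 min.
Solution: C(t) = C_in + (C₀ − C_in) e^(−t/τ).
C(47.92) = 0 + (4.800 − 0)·e^(−47.92/21.0023) = 0 + (4.80000)·0.102115 = 0.490151 mol/L.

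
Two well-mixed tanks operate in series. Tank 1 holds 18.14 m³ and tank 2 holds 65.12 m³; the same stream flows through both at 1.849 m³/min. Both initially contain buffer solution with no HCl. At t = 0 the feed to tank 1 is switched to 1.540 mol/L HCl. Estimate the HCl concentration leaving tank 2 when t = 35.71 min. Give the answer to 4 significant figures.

0.7812 mol/L

Each tank obeys Vᵢ dCᵢ/dt = Q(Cᵢ₋₁ − Cᵢ), so τᵢ = Vᵢ/Q.
τ₁ = 18.14/1.849 = 9.81071 min; τ₂ = 65.12/1.849 = 35.2190 min.
Tank 1: C₁ = C_in(1 − e^(−t/τ₁)). Tank 2 (τ₁ ≠ τ₂): C₂ = C_in[1 − (τ₁ e^(−t/τ₁) − τ₂ e^(−t/τ₂))/(τ₁ − τ₂)].
At t = 35.71: e^(−t/τ₁) = 0.0262550, e^(−t/τ₂) = 0.362787.
C₂ = 1.540·[1 − (9.81071·0.0262550 − 35.2190·0.362787)/(-25.4083)] = 1.540·0.507271 = 0.781197 mol/L.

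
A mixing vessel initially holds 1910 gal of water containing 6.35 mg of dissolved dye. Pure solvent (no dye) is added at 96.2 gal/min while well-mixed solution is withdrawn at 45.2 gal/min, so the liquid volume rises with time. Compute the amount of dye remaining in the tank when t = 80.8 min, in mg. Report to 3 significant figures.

2.29 mg

Total volume: dV/dt = Q_in − Q_out = 51.000 gal/min, so V(t) = 1910 + 51.000 t and V(80.8) = 6030.8 gal.
Solute balance: dm/dt = 0 − Q_out C = −Q_out m/V(t).
Separate: dm/m = −Q_out dt/V(t) ⇒ ln(m/m₀) = −(Q_out/(Q_in−Q_out)) ln(V/V₀).
m = m₀ (V₀/V)^(Q_out/(Q_in−Q_out)) = 6.35 × (1910/6030.8)^(0.88627) = 2.2920 mg.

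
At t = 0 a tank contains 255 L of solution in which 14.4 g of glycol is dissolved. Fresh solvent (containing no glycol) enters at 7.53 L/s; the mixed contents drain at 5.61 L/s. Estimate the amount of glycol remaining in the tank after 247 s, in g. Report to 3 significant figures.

0.668 g

Total volume: dV/dt = Q_in − Q_out = 1.9200 L/s, so V(t) = 255 + 1.9200 t and V(247) = 729.24 L.
Solute balance: dm/dt = 0 − Q_out C = −Q_out m/V(t).
dm/m = −Q_out dt/(V₀ + 1.9200 t); integrating gives ln(m/m₀) = −(Q_out/(Q_in−Q_out)) ln(V/V₀).
m = m₀ (V₀/V)^(Q_out/(Q_in−Q_out)) = 14.4 × (255/729.24)^(2.9219) = 0.66838 g.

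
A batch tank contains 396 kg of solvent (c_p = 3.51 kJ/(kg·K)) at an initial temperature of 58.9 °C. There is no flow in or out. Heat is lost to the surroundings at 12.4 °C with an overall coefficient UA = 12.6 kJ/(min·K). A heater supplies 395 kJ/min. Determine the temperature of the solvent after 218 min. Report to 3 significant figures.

Lumped-capacitance energy balance: M c_p dT/dt = UA(T_amb − T) + Q̇.
dT/dt = (T_ss − T)/τ with T_ss = T_amb + Q̇/UA = 12.4 + 395/12.6 = 43.749 °C, τ = M c_p/UA = 396·3.51/12.6 = 110.31 min.
Solution: T(t) = T_ss + (T₀ − T_ss) e^(−t/τ).
T(218) = 43.749 + (15.151)·0.13860 = 45.849 °C.

45.8 °C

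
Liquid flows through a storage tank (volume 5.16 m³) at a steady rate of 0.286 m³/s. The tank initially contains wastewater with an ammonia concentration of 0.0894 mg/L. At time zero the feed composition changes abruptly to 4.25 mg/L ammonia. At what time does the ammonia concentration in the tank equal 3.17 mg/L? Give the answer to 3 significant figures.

Species balance on the tank: V dC/dt = Q(C_in − C), so τ = V/Q = 18.042 s.
C(t) = C_in + (C₀ − C_in) e^(−t/τ). Set C = 3.17 and solve for t:
e^(−t/τ) = (C − C_in)/(C₀ − C_in) = (3.17 − 4.25)/(0.0894 − 4.25) = 0.25958
t = −τ ln(…) = 18.042 × 1.3487 = 24.333 s.

24.3 s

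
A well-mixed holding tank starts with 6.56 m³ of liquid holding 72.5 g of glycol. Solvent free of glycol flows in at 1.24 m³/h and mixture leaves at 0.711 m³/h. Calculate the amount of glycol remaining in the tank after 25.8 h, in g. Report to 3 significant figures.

16.0 g

Let m(t) be the amount of glycol. Volume: V(t) = V₀ + (Q_in − Q_out) t = 6.56 + 0.52900 t; V(25.8) = 20.208 m³.
Solute balance: dm/dt = 0 − Q_out C = −Q_out m/V(t).
dm/m = −Q_out dt/(V₀ + 0.52900 t); integrating gives ln(m/m₀) = −(Q_out/(Q_in−Q_out)) ln(V/V₀).
m = m₀ (V₀/V)^(Q_out/(Q_in−Q_out)) = 72.5 × (6.56/20.208)^(1.3440) = 15.981 g.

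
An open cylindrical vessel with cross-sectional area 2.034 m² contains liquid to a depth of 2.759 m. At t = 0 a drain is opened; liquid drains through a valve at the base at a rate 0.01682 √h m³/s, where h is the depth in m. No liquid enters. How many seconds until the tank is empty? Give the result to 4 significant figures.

A dh/dt = −Q_out = −0.01682 √h.
This is separable: 2 d(√h)/dt = −0.01682/A, so √h = √h₀ − (0.01682/(2A)) t.
Tank is empty when √h = 0: t_empty = 2A√h₀/0.01682.
t_empty = 2·2.034·√2.759/0.01682 = 4.06800·1.66102/0.01682 = 401.727 s.

401.7 s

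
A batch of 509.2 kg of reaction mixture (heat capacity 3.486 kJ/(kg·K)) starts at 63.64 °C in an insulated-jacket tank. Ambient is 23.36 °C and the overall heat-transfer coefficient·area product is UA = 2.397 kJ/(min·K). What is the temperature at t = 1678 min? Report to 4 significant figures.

27.54 °C

Lumped-capacitance energy balance: M c_p dT/dt = UA(T_amb − T).
dT/dt = (T_ss − T)/τ with T_ss = T_amb = 23.3600 °C, τ = M c_p/UA = 509.2·3.486/2.397 = 740.539 min.
Solution: T(t) = T_ss + (T₀ − T_ss) e^(−t/τ).
T(1678) = 23.3600 + (40.2800)·0.103735 = 27.5384 °C.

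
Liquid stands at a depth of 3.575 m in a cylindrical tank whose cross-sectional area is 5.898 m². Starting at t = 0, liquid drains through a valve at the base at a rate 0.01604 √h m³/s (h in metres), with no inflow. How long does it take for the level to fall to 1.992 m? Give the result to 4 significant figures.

With no inflow, A dh/dt = −0.01604 √h.
Separate and integrate: 2(√h − √h₀) = −(0.01604/A) t.
t = 2A(√h₀ − √h)/0.01604 = 2·5.898·(√3.575 − √1.992)/0.01604
  = 11.7960 × (1.89077 − 1.41138) / 0.01604 = 352.545 s.

352.5 s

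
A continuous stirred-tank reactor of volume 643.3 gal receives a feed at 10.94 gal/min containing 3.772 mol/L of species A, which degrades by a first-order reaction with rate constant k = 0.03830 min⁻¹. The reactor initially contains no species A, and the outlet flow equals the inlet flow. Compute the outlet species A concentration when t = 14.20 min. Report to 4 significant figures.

Species balance: V dC/dt = Q C_in − Q C − k V C.
dC/dt = (Q/V) C_in − (Q/V + k) C; effective rate a = Q/V + k = 0.0170061 + 0.03830 = 0.0553061 min⁻¹.
C_ss = Q C_in/(Q + kV) = 1.15985 mol/L; C(t) = C_ss + (C₀ − C_ss) e^(−a t).
C(14.20) = 1.15985 + (-1.15985)·e^(−0.0553061·14.20) = 1.15985 + (-1.15985)·0.455962 = 0.631004 mol/L.

0.6310 mol/L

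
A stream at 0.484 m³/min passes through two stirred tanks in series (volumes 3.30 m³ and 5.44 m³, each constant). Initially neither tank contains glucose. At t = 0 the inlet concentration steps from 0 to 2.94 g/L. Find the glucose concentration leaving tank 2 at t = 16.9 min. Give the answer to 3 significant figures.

1.66 g/L

Each tank obeys Vᵢ dCᵢ/dt = Q(Cᵢ₋₁ − Cᵢ), so τᵢ = Vᵢ/Q.
τ₁ = 3.30/0.484 = 6.8182 min; τ₂ = 5.44/0.484 = 11.240 min.
Solving the cascade with C₁(0)=C₂(0)=0 gives C₂(t) = C_in[1 − (τ₁ e^(−t/τ₁) − τ₂ e^(−t/τ₂))/(τ₁ − τ₂)].
At t = 16.9: e^(−t/τ₁) = 0.083855, e^(−t/τ₂) = 0.22233.
C₂ = 2.94·[1 − (6.8182·0.083855 − 11.240·0.22233)/(-4.4215)] = 2.94·0.56414 = 1.6586 g/L.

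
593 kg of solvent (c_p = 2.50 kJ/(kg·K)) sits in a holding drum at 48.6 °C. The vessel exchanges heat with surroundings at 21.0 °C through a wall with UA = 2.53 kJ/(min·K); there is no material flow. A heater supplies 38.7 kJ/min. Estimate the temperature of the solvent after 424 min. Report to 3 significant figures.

Lumped-capacitance energy balance: M c_p dT/dt = UA(T_amb − T) + Q̇.
dT/dt = (T_ss − T)/τ with T_ss = T_amb + Q̇/UA = 21.0 + 38.7/2.53 = 36.296 °C, τ = M c_p/UA = 593·2.50/2.53 = 585.97 min.
This is linear first-order; T(t) = T_ss + (T₀ − T_ss) e^(−t/τ).
T(424) = 36.296 + (12.304)·0.48501 = 42.264 °C.

42.3 °C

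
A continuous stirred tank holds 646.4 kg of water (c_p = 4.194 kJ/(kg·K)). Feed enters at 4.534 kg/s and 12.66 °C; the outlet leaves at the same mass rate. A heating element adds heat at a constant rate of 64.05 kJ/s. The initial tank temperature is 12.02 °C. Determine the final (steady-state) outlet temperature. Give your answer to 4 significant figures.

16.03 °C

Unsteady energy balance on the tank contents: M c_p dT/dt = ṁ c_p (T_in − T) + 64.05.
At steady state dT/dt = 0 ⇒ T_ss = T_in + Q̇/(ṁ c_p) = 12.66 + 64.05/(4.534·4.194) = 16.0283 °C.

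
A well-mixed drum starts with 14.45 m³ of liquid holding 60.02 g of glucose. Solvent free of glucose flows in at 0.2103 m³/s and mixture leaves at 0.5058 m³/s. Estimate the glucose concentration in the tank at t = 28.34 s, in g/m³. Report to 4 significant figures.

Total volume: dV/dt = Q_in − Q_out = -0.295500 m³/s, so V(t) = 14.45 − 0.295500 t and V(28.34) = 6.07553 m³.
No glucose enters, so dm/dt = −Q_out · (m/V).
dm/m = −Q_out dt/(V₀ − 0.295500 t); integrating gives ln(m/m₀) = −(Q_out/(Q_in−Q_out)) ln(V/V₀).
m = m₀ (V₀/V)^(Q_out/(Q_in−Q_out)) = 60.02 × (14.45/6.07553)^(-1.71168) = 13.6214 g.
C = m/V = 13.6214/6.07553 = 2.24200 g/m³.

2.242 g/m³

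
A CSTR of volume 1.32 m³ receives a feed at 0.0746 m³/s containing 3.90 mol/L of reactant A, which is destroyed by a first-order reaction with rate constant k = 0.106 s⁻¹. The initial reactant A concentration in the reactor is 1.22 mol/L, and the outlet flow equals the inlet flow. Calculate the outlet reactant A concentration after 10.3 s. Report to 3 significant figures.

1.33 mol/L

Accumulation = in − out − consumed: V dC/dt = Q C_in − Q C − k V C.
dC/dt = (Q/V) C_in − (Q/V + k) C; effective rate a = Q/V + k = 0.056515 + 0.106 = 0.16252 s⁻¹.
C_ss = Q C_in/(Q + kV) = 1.3562 mol/L; C(t) = C_ss + (C₀ − C_ss) e^(−a t).
C(10.3) = 1.3562 + (-0.13624)·e^(−0.16252·10.3) = 1.3562 + (-0.13624)·0.18751 = 1.3307 mol/L.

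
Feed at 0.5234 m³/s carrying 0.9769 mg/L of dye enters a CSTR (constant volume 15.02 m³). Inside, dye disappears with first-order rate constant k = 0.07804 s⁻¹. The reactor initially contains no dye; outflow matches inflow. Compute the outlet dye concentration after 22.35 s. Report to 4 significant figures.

0.2774 mg/L

Accumulation = in − out − consumed: V dC/dt = Q C_in − Q C − k V C.
This is linear with rate a = Q/V + k = 0.112887 s⁻¹.
C_ss = Q C_in/(Q + kV) = 0.301558 mg/L; C(t) = C_ss + (C₀ − C_ss) e^(−a t).
C(22.35) = 0.301558 + (-0.301558)·e^(−0.112887·22.35) = 0.301558 + (-0.301558)·0.0802169 = 0.277368 mg/L.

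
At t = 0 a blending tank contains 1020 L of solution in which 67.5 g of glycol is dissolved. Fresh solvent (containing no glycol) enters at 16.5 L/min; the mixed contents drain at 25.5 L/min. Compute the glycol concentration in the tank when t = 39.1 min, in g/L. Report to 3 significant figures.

0.0305 g/L

Total volume: dV/dt = Q_in − Q_out = -9.0000 L/min, so V(t) = 1020 − 9.0000 t and V(39.1) = 668.10 L.
No glycol enters, so dm/dt = −Q_out · (m/V).
Separate: dm/m = −Q_out dt/V(t) ⇒ ln(m/m₀) = −(Q_out/(Q_in−Q_out)) ln(V/V₀).
m = m₀ (V₀/V)^(Q_out/(Q_in−Q_out)) = 67.5 × (1020/668.10)^(-2.8333) = 20.354 g.
C = m/V = 20.354/668.10 = 0.030466 g/L.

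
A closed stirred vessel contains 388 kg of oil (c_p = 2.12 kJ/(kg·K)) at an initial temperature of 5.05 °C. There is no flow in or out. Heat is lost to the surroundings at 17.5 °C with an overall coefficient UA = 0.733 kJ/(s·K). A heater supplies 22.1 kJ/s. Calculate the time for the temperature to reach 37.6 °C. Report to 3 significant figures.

Energy balance: M c_p dT/dt = −UA(T − T_amb) + Q̇.
τ = M c_p/UA = 1122.2 s; T_ss = T_amb + Q̇/UA = 17.5 + 22.1/0.733 = 47.650 °C.
T(t) = T_ss + (T₀ − T_ss)e^(−t/τ); set T = 37.6:
t = −τ ln[(T − T_ss)/(T₀ − T_ss)] = −1122.2 · ln(0.23592) = 1620.7 s.

1620 s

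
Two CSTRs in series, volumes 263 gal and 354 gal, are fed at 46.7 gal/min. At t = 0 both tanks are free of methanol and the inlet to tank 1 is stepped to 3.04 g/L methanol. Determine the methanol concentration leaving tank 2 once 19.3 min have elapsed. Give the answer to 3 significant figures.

Species balance on tank i: dCᵢ/dt = (Cᵢ₋₁ − Cᵢ)/τᵢ with τᵢ = Vᵢ/Q.
τ₁ = 263/46.7 = 5.6317 min; τ₂ = 354/46.7 = 7.5803 min.
Tank 1: C₁ = C_in(1 − e^(−t/τ₁)). Tank 2 (τ₁ ≠ τ₂): C₂ = C_in[1 − (τ₁ e^(−t/τ₁) − τ₂ e^(−t/τ₂))/(τ₁ − τ₂)].
At t = 19.3: e^(−t/τ₁) = 0.032483, e^(−t/τ₂) = 0.078389.
C₂ = 3.04·[1 − (5.6317·0.032483 − 7.5803·0.078389)/(-1.9486)] = 3.04·0.78894 = 2.3984 g/L.

2.40 g/L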